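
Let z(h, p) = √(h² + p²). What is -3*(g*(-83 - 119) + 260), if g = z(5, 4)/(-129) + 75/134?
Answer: -29535/67 - 202*√41/43 ≈ -470.90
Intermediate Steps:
g = 75/134 - √41/129 (g = √(5² + 4²)/(-129) + 75/134 = √(25 + 16)*(-1/129) + 75*(1/134) = √41*(-1/129) + 75/134 = -√41/129 + 75/134 = 75/134 - √41/129 ≈ 0.51007)
-3*(g*(-83 - 119) + 260) = -3*((75/134 - √41/129)*(-83 - 119) + 260) = -3*((75/134 - √41/129)*(-202) + 260) = -3*((-7575/67 + 202*√41/129) + 260) = -3*(9845/67 + 202*√41/129) = -29535/67 - 202*√41/43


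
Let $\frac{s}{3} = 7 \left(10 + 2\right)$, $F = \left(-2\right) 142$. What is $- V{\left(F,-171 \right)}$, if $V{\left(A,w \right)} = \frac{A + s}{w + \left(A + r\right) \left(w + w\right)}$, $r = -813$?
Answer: $\frac{32}{375003} \approx 8.5333 \cdot 10^{-5}$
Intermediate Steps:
$F = -284$
$s = 252$ ($s = 3 \cdot 7 \left(10 + 2\right) = 3 \cdot 7 \cdot 12 = 3 \cdot 84 = 252$)
$V{\left(A,w \right)} = \frac{252 + A}{w + 2 w \left(-813 + A\right)}$ ($V{\left(A,w \right)} = \frac{A + 252}{w + \left(A - 813\right) \left(w + w\right)} = \frac{252 + A}{w + \left(-813 + A\right) 2 w} = \frac{252 + A}{w + 2 w \left(-813 + A\right)}$)
$- V{\left(F,-171 \right)} = - \frac{252 - 284}{\left(-171\right) \left(-1625 + 2 \left(-284\right)\right)} = - \frac{\left(-1\right) \left(-32\right)}{171 \left(-1625 - 568\right)} = - \frac{\left(-1\right) \left(-32\right)}{171 \left(-2193\right)} = - \frac{\left(-1\right) \left(-1\right) \left(-32\right)}{171 \cdot 2193} = \left(-1\right) \left(- \frac{32}{375003}\right) = \frac{32}{375003}$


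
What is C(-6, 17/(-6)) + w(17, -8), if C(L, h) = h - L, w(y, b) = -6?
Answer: -17/6 ≈ -2.8333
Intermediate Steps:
C(-6, 17/(-6)) + w(17, -8) = (17/(-6) - 1*(-6)) - 6 = (17*(-⅙) + 6) - 6 = (-17/6 + 6) - 6 = 19/6 - 6 = -17/6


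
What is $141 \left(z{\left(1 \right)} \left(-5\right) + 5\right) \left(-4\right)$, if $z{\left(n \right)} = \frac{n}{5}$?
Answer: $-2256$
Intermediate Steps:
$z{\left(n \right)} = \frac{n}{5}$ ($z{\left(n \right)} = n \frac{1}{5} = \frac{n}{5}$)
$141 \left(z{\left(1 \right)} \left(-5\right) + 5\right) \left(-4\right) = 141 \left(\frac{1}{5} \cdot 1 \left(-5\right) + 5\right) \left(-4\right) = 141 \left(\frac{1}{5} \left(-5\right) + 5\right) \left(-4\right) = 141 \left(-1 + 5\right) \left(-4\right) = 141 \cdot 4 \left(-4\right) = 141 \left(-16\right) = -2256$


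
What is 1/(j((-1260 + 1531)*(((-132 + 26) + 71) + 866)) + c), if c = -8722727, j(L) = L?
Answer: -1/8497526 ≈ -1.1768e-7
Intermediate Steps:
1/(j((-1260 + 1531)*(((-132 + 26) + 71) + 866)) + c) = 1/((-1260 + 1531)*(((-132 + 26) + 71) + 866) - 8722727) = 1/(271*((-106 + 71) + 866) - 8722727) = 1/(271*(-35 + 866) - 8722727) = 1/(271*831 - 8722727) = 1/(225201 - 8722727) = 1/(-8497526) = -1/8497526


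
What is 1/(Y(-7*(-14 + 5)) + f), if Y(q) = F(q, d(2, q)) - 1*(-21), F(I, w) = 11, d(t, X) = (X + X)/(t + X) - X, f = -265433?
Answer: -1/265401 ≈ -3.7679e-6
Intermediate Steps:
d(t, X) = -X + 2*X/(X + t) (d(t, X) = (2*X)/(X + t) - X = 2*X/(X + t) - X = -X + 2*X/(X + t))
Y(q) = 32 (Y(q) = 11 - 1*(-21) = 11 + 21 = 32)
1/(Y(-7*(-14 + 5)) + f) = 1/(32 - 265433) = 1/(-265401) = -1/265401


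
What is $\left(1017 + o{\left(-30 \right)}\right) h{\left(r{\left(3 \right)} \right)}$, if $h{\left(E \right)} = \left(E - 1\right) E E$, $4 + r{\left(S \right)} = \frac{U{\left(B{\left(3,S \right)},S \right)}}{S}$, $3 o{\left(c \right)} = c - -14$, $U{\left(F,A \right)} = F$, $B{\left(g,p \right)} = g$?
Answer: $-36420$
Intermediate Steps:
$o{\left(c \right)} = \frac{14}{3} + \frac{c}{3}$ ($o{\left(c \right)} = \frac{c - -14}{3} = \frac{c + 14}{3} = \frac{14 + c}{3} = \frac{14}{3} + \frac{c}{3}$)
$r{\left(S \right)} = -4 + \frac{3}{S}$
$h{\left(E \right)} = E^{2} \left(-1 + E\right)$ ($h{\left(E \right)} = \left(E - 1\right) E E = \left(-1 + E\right) E E = E \left(-1 + E\right) E = E^{2} \left(-1 + E\right)$)
$\left(1017 + o{\left(-30 \right)}\right) h{\left(r{\left(3 \right)} \right)} = \left(1017 + \left(\frac{14}{3} + \frac{1}{3} \left(-30\right)\right)\right) \left(-4 + \frac{3}{3}\right)^{2} \left(-1 - \left(4 - \frac{3}{3}\right)\right) = \left(1017 + \left(\frac{14}{3} - 10\right)\right) \left(-4 + 3 \cdot \frac{1}{3}\right)^{2} \left(-1 + \left(-4 + 3 \cdot \frac{1}{3}\right)\right) = \left(1017 - \frac{16}{3}\right) \left(-4 + 1\right)^{2} \left(-1 + \left(-4 + 1\right)\right) = \frac{3035 \left(-3\right)^{2} \left(-1 - 3\right)}{3} = \frac{3035 \cdot 9 \left(-4\right)}{3} = \frac{3035}{3} \left(-36\right) = -36420$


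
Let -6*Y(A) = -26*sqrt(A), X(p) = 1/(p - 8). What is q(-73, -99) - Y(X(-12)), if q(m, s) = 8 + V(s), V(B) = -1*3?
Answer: 5 - 13*I*sqrt(5)/30 ≈ 5.0 - 0.96896*I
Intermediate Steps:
X(p) = 1/(-8 + p)
V(B) = -3
Y(A) = 13*sqrt(A)/3 (Y(A) = -(-13)*sqrt(A)/3 = 13*sqrt(A)/3)
q(m, s) = 5 (q(m, s) = 8 - 3 = 5)
q(-73, -99) - Y(X(-12)) = 5 - 13*sqrt(1/(-8 - 12))/3 = 5 - 13*sqrt(1/(-20))/3 = 5 - 13*sqrt(-1/20)/3 = 5 - 13*I*sqrt(5)/10/3 = 5 - 13*I*sqrt(5)/30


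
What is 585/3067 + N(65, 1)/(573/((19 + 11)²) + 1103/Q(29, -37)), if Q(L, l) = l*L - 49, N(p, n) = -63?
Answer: 10851066405/59601011 ≈ 182.06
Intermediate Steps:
Q(L, l) = -49 + L*l (Q(L, l) = L*l - 49 = -49 + L*l)
585/3067 + N(65, 1)/(573/((19 + 11)²) + 1103/Q(29, -37)) = 585/3067 - 63/(573/((19 + 11)²) + 1103/(-49 + 29*(-37))) = 585*(1/3067) - 63/(573/(30²) + 1103/(-49 - 1073)) = 585/3067 - 63/(573/900 + 1103/(-1122)) = 585/3067 - 63/(573*(1/900) + 1103*(-1/1122)) = 585/3067 - 63/(191/300 - 1103/1122) = 585/3067 - 63/(-19433/56100) = 585/3067 - 63*(-56100/19433) = 585/3067 + 3534300/19433 = 10851066405/59601011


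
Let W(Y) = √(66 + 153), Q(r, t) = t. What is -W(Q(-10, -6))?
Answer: -√219 ≈ -14.799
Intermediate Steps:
W(Y) = √219
-W(Q(-10, -6)) = -√219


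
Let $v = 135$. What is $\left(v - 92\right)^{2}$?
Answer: $1849$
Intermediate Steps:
$\left(v - 92\right)^{2} = \left(135 - 92\right)^{2} = 43^{2} = 1849$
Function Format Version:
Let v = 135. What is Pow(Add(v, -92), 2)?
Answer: 1849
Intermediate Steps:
Pow(Add(v, -92), 2) = Pow(Add(135, -92), 2) = Pow(43, 2) = 1849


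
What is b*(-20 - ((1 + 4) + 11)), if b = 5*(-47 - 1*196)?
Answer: 43740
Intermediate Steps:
b = -1215 (b = 5*(-47 - 196) = 5*(-243) = -1215)
b*(-20 - ((1 + 4) + 11)) = -1215*(-20 - ((1 + 4) + 11)) = -1215*(-20 - (5 + 11)) = -1215*(-20 - 1*16) = -1215*(-20 - 16) = -1215*(-36) = 43740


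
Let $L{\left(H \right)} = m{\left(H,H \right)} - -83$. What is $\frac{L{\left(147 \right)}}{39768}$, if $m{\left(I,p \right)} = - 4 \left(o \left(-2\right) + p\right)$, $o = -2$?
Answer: $- \frac{521}{39768} \approx -0.013101$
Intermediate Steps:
$m{\left(I,p \right)} = -16 - 4 p$ ($m{\left(I,p \right)} = - 4 \left(\left(-2\right) \left(-2\right) + p\right) = - 4 \left(4 + p\right) = -16 - 4 p$)
$L{\left(H \right)} = 67 - 4 H$ ($L{\left(H \right)} = \left(-16 - 4 H\right) - -83 = \left(-16 - 4 H\right) + 83 = 67 - 4 H$)
$\frac{L{\left(147 \right)}}{39768} = \frac{67 - 588}{39768} = \left(67 - 588\right) \frac{1}{39768} = \left(-521\right) \frac{1}{39768} = - \frac{521}{39768}$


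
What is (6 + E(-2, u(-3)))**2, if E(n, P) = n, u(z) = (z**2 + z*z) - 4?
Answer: 16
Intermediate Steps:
u(z) = -4 + 2*z**2 (u(z) = (z**2 + z**2) - 4 = 2*z**2 - 4 = -4 + 2*z**2)
(6 + E(-2, u(-3)))**2 = (6 - 2)**2 = 4**2 = 16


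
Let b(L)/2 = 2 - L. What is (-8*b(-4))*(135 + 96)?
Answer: -22176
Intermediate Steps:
b(L) = 4 - 2*L (b(L) = 2*(2 - L) = 4 - 2*L)
(-8*b(-4))*(135 + 96) = (-8*(4 - 2*(-4)))*(135 + 96) = -8*(4 + 8)*231 = -8*12*231 = -96*231 = -22176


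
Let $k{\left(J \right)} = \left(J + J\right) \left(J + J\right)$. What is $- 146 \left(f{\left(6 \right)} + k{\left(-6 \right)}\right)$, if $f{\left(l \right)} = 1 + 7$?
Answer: $-22192$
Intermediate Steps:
$f{\left(l \right)} = 8$
$k{\left(J \right)} = 4 J^{2}$ ($k{\left(J \right)} = 2 J 2 J = 4 J^{2}$)
$- 146 \left(f{\left(6 \right)} + k{\left(-6 \right)}\right) = - 146 \left(8 + 4 \left(-6\right)^{2}\right) = - 146 \left(8 + 4 \cdot 36\right) = - 146 \left(8 + 144\right) = \left(-146\right) 152 = -22192$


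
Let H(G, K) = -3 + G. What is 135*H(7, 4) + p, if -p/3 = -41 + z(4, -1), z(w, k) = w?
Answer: 651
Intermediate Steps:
p = 111 (p = -3*(-41 + 4) = -3*(-37) = 111)
135*H(7, 4) + p = 135*(-3 + 7) + 111 = 135*4 + 111 = 540 + 111 = 651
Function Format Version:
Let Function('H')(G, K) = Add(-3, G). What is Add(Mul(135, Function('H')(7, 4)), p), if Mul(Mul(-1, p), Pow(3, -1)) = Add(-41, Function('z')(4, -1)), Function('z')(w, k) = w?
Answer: 651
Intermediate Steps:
p = 111 (p = Mul(-3, Add(-41, 4)) = Mul(-3, -37) = 111)
Add(Mul(135, Function('H')(7, 4)), p) = Add(Mul(135, Add(-3, 7)), 111) = Add(Mul(135, 4), 111) = Add(540, 111) = 651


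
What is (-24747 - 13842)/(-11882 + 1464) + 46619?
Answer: 485715331/10418 ≈ 46623.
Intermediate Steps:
(-24747 - 13842)/(-11882 + 1464) + 46619 = -38589/(-10418) + 46619 = -38589*(-1/10418) + 46619 = 38589/10418 + 46619 = 485715331/10418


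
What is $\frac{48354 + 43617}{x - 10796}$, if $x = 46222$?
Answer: $\frac{91971}{35426} \approx 2.5961$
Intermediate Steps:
$\frac{48354 + 43617}{x - 10796} = \frac{48354 + 43617}{46222 - 10796} = \frac{91971}{35426}$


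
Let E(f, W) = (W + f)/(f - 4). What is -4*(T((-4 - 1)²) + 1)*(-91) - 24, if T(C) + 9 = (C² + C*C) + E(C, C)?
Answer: 1358792/3 ≈ 4.5293e+5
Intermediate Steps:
E(f, W) = (W + f)/(-4 + f)
T(C) = -9 + 2*C² + 2*C/(-4 + C) (T(C) = -9 + ((C² + C*C) + (C + C)/(-4 + C)) = -9 + ((C² + C²) + (2*C)/(-4 + C)) = -9 + (2*C² + 2*C/(-4 + C)) = -9 + 2*C² + 2*C/(-4 + C))
-4*(T((-4 - 1)²) + 1)*(-91) - 24 = -4*((2*(-4 - 1)² + (-9 + 2*((-4 - 1)²)²)*(-4 + (-4 - 1)²))/(-4 + (-4 - 1)²) + 1)*(-91) - 24 = -4*((2*(-5)² + (-9 + 2*((-5)²)²)*(-4 + (-5)²))/(-4 + (-5)²) + 1)*(-91) - 24 = -4*((2*25 + (-9 + 2*25²)*(-4 + 25))/(-4 + 25) + 1)*(-91) - 24 = -4*((50 + (-9 + 2*625)*21)/21 + 1)*(-91) - 24 = -4*((50 + (-9 + 1250)*21)/21 + 1)*(-91) - 24 = -4*((50 + 1241*21)/21 + 1)*(-91) - 24 = -4*((50 + 26061)/21 + 1)*(-91) - 24 = -4*((1/21)*26111 + 1)*(-91) - 24 = -4*(26111/21 + 1)*(-91) - 24 = -4*26132/21*(-91) - 24 = -104528/21*(-91) - 24 = 1358864/3 - 24 = 1358792/3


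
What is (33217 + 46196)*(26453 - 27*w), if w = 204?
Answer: 1663305285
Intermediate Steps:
(33217 + 46196)*(26453 - 27*w) = (33217 + 46196)*(26453 - 27*204) = 79413*(26453 - 5508) = 79413*20945 = 1663305285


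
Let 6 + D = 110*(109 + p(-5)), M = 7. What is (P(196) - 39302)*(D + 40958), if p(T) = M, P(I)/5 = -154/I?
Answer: -14778400248/7 ≈ -2.1112e+9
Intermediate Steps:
P(I) = -770/I (P(I) = 5*(-154/I) = -770/I)
p(T) = 7
D = 12754 (D = -6 + 110*(109 + 7) = -6 + 110*116 = -6 + 12760 = 12754)
(P(196) - 39302)*(D + 40958) = (-770/196 - 39302)*(12754 + 40958) = (-770*1/196 - 39302)*53712 = (-55/14 - 39302)*53712 = -550283/14*53712 = -14778400248/7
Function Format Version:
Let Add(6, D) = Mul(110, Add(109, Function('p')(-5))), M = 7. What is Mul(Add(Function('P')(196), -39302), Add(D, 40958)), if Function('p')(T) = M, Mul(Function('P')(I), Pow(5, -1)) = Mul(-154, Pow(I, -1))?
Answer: Rational(-14778400248, 7) ≈ -2.1112e+9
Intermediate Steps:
Function('P')(I) = Mul(-770, Pow(I, -1)) (Function('P')(I) = Mul(5, Mul(-154, Pow(I, -1))) = Mul(-770, Pow(I, -1)))
Function('p')(T) = 7
D = 12754 (D = Add(-6, Mul(110, Add(109, 7))) = Add(-6, Mul(110, 116)) = Add(-6, 12760) = 12754)
Mul(Add(Function('P')(196), -39302), Add(D, 40958)) = Mul(Add(Mul(-770, Pow(196, -1)), -39302), Add(12754, 40958)) = Mul(Add(Mul(-770, Rational(1, 196)), -39302), 53712) = Mul(Add(Rational(-55, 14), -39302), 53712) = Mul(Rational(-550283, 14), 53712) = Rational(-14778400248, 7)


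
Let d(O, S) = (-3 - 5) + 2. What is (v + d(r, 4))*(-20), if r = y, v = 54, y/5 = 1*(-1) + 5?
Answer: -960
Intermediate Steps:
y = 20 (y = 5*(1*(-1) + 5) = 5*(-1 + 5) = 5*4 = 20)
r = 20
d(O, S) = -6 (d(O, S) = -8 + 2 = -6)
(v + d(r, 4))*(-20) = (54 - 6)*(-20) = 48*(-20) = -960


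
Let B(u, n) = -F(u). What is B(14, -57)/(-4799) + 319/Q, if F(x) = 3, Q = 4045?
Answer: 1543016/19411955 ≈ 0.079488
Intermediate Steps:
B(u, n) = -3 (B(u, n) = -1*3 = -3)
B(14, -57)/(-4799) + 319/Q = -3/(-4799) + 319/4045 = -3*(-1/4799) + 319*(1/4045) = 3/4799 + 319/4045 = 1543016/19411955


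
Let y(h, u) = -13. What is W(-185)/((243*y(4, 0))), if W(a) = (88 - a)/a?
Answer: 7/14985 ≈ 0.00046713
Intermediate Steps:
W(a) = (88 - a)/a
W(-185)/((243*y(4, 0))) = ((88 - 1*(-185))/(-185))/((243*(-13))) = -(88 + 185)/185/(-3159) = -1/185*273*(-1/3159) = -273/185*(-1/3159) = 7/14985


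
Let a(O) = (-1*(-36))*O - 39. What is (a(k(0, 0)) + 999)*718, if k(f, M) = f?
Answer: 689280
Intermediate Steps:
a(O) = -39 + 36*O (a(O) = 36*O - 39 = -39 + 36*O)
(a(k(0, 0)) + 999)*718 = ((-39 + 36*0) + 999)*718 = ((-39 + 0) + 999)*718 = (-39 + 999)*718 = 960*718 = 689280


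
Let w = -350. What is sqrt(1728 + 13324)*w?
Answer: -700*sqrt(3763) ≈ -42940.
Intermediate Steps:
sqrt(1728 + 13324)*w = sqrt(1728 + 13324)*(-350) = sqrt(15052)*(-350) = (2*sqrt(3763))*(-350) = -700*sqrt(3763)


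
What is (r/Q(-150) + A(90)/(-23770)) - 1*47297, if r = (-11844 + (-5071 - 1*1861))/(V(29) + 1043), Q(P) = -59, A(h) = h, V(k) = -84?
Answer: -6361073049666/134493037 ≈ -47297.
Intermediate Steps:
r = -18776/959 (r = (-11844 + (-5071 - 1*1861))/(-84 + 1043) = (-11844 + (-5071 - 1861))/959 = (-11844 - 6932)*(1/959) = -18776*1/959 = -18776/959 ≈ -19.579)
(r/Q(-150) + A(90)/(-23770)) - 1*47297 = (-18776/959/(-59) + 90/(-23770)) - 1*47297 = (-18776/959*(-1/59) + 90*(-1/23770)) - 47297 = (18776/56581 - 9/2377) - 47297 = 44121323/134493037 - 47297 = -6361073049666/134493037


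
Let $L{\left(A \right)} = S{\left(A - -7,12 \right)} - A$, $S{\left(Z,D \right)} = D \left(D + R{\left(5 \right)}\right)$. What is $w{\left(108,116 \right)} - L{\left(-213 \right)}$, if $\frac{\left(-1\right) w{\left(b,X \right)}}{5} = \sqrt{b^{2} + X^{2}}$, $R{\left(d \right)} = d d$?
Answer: $-657 - 20 \sqrt{1570} \approx -1449.5$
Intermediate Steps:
$R{\left(d \right)} = d^{2}$
$S{\left(Z,D \right)} = D \left(25 + D\right)$ ($S{\left(Z,D \right)} = D \left(D + 5^{2}\right) = D \left(D + 25\right) = D \left(25 + D\right)$)
$L{\left(A \right)} = 444 - A$ ($L{\left(A \right)} = 12 \left(25 + 12\right) - A = 12 \cdot 37 - A = 444 - A$)
$w{\left(b,X \right)} = - 5 \sqrt{X^{2} + b^{2}}$ ($w{\left(b,X \right)} = - 5 \sqrt{b^{2} + X^{2}} = - 5 \sqrt{X^{2} + b^{2}}$)
$w{\left(108,116 \right)} - L{\left(-213 \right)} = - 5 \sqrt{116^{2} + 108^{2}} - \left(444 - -213\right) = - 5 \sqrt{13456 + 11664} - \left(444 + 213\right) = - 5 \sqrt{25120} - 657 = - 5 \cdot 4 \sqrt{1570} - 657 = - 20 \sqrt{1570} - 657 = -657 - 20 \sqrt{1570}$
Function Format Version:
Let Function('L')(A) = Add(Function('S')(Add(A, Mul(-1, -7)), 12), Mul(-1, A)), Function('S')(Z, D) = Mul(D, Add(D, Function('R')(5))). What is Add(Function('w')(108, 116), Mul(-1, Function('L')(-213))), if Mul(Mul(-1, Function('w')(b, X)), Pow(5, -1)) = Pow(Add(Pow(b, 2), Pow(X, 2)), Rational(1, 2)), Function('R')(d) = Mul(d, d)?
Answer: Add(-657, Mul(-20, Pow(1570, Rational(1, 2)))) ≈ -1449.5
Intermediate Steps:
Function('R')(d) = Pow(d, 2)
Function('S')(Z, D) = Mul(D, Add(25, D)) (Function('S')(Z, D) = Mul(D, Add(D, Pow(5, 2))) = Mul(D, Add(D, 25)) = Mul(D, Add(25, D)))
Function('L')(A) = Add(444, Mul(-1, A)) (Function('L')(A) = Add(Mul(12, Add(25, 12)), Mul(-1, A)) = Add(Mul(12, 37), Mul(-1, A)) = Add(444, Mul(-1, A)))
Function('w')(b, X) = Mul(-5, Pow(Add(Pow(X, 2), Pow(b, 2)), Rational(1, 2))) (Function('w')(b, X) = Mul(-5, Pow(Add(Pow(b, 2), Pow(X, 2)), Rational(1, 2))) = Mul(-5, Pow(Add(Pow(X, 2), Pow(b, 2)), Rational(1, 2))))
Add(Function('w')(108, 116), Mul(-1, Function('L')(-213))) = Add(Mul(-5, Pow(Add(Pow(116, 2), Pow(108, 2)), Rational(1, 2))), Mul(-1, Add(444, Mul(-1, -213)))) = Add(Mul(-5, Pow(Add(13456, 11664), Rational(1, 2))), Mul(-1, Add(444, 213))) = Add(Mul(-5, Pow(25120, Rational(1, 2))), Mul(-1, 657)) = Add(Mul(-5, Mul(4, Pow(1570, Rational(1, 2)))), -657) = Add(Mul(-20, Pow(1570, Rational(1, 2))), -657) = Add(-657, Mul(-20, Pow(1570, Rational(1, 2))))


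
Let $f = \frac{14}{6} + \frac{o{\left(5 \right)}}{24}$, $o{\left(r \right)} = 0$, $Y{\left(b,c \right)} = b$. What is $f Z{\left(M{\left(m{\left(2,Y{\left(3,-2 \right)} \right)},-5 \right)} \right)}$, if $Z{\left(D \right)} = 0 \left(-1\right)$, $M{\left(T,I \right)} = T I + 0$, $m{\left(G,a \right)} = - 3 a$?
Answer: $0$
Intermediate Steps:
$M{\left(T,I \right)} = I T$ ($M{\left(T,I \right)} = I T + 0 = I T$)
$f = \frac{7}{3}$ ($f = \frac{14}{6} + \frac{0}{24} = 14 \cdot \frac{1}{6} + 0 \cdot \frac{1}{24} = \frac{7}{3} + 0 = \frac{7}{3} \approx 2.3333$)
$Z{\left(D \right)} = 0$
$f Z{\left(M{\left(m{\left(2,Y{\left(3,-2 \right)} \right)},-5 \right)} \right)} = \frac{7}{3} \cdot 0 = 0$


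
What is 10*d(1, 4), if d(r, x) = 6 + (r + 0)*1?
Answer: 70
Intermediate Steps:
d(r, x) = 6 + r (d(r, x) = 6 + r*1 = 6 + r)
10*d(1, 4) = 10*(6 + 1) = 10*7 = 70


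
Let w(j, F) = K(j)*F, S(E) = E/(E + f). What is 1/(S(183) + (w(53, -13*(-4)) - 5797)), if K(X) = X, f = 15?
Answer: -66/200645 ≈ -0.00032894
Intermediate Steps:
S(E) = E/(15 + E) (S(E) = E/(E + 15) = E/(15 + E))
w(j, F) = F*j (w(j, F) = j*F = F*j)
1/(S(183) + (w(53, -13*(-4)) - 5797)) = 1/(183/(15 + 183) + (-13*(-4)*53 - 5797)) = 1/(183/198 + (52*53 - 5797)) = 1/(183*(1/198) + (2756 - 5797)) = 1/(61/66 - 3041) = 1/(-200645/66) = -66/200645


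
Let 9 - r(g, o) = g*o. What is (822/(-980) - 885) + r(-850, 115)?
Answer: 47467849/490 ≈ 96873.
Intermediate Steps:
r(g, o) = 9 - g*o
(822/(-980) - 885) + r(-850, 115) = (822/(-980) - 885) + (9 - 1*(-850)*115) = (822*(-1/980) - 885) + (9 + 97750) = (-411/490 - 885) + 97759 = -434061/490 + 97759 = 47467849/490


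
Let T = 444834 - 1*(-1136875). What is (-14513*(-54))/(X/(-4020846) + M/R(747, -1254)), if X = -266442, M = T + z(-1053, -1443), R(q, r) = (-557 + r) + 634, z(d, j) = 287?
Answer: -5777099261802/9907552471 ≈ -583.10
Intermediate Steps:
R(q, r) = 77 + r
T = 1581709 (T = 444834 + 1136875 = 1581709)
M = 1581996 (M = 1581709 + 287 = 1581996)
(-14513*(-54))/(X/(-4020846) + M/R(747, -1254)) = (-14513*(-54))/(-266442/(-4020846) + 1581996/(77 - 1254)) = 783702/(-266442*(-1/4020846) + 1581996/(-1177)) = 783702/(44407/670141 + 1581996*(-1/1177)) = 783702/(44407/670141 - 1581996/1177) = 783702/(-9907552471/7371551) = 783702*(-7371551/9907552471) = -5777099261802/9907552471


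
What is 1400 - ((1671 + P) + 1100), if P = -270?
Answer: -1101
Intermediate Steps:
1400 - ((1671 + P) + 1100) = 1400 - ((1671 - 270) + 1100) = 1400 - (1401 + 1100) = 1400 - 1*2501 = 1400 - 2501 = -1101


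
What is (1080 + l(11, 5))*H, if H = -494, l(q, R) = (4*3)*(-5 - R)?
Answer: -474240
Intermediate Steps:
l(q, R) = -60 - 12*R (l(q, R) = 12*(-5 - R) = -60 - 12*R)
(1080 + l(11, 5))*H = (1080 + (-60 - 12*5))*(-494) = (1080 + (-60 - 60))*(-494) = (1080 - 120)*(-494) = 960*(-494) = -474240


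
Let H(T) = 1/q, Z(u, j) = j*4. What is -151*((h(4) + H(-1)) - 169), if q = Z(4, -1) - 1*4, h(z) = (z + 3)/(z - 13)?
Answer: 1847183/72 ≈ 25655.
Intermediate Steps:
Z(u, j) = 4*j
h(z) = (3 + z)/(-13 + z)
q = -8 (q = 4*(-1) - 1*4 = -4 - 4 = -8)
H(T) = -1/8 (H(T) = 1/(-8) = -1/8)
-151*((h(4) + H(-1)) - 169) = -151*(((3 + 4)/(-13 + 4) - 1/8) - 169) = -151*((7/(-9) - 1/8) - 169) = -151*((-1/9*7 - 1/8) - 169) = -151*((-7/9 - 1/8) - 169) = -151*(-65/72 - 169) = -151*(-12233/72) = 1847183/72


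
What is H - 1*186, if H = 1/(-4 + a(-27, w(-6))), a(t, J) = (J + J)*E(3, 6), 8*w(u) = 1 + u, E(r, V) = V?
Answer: -4280/23 ≈ -186.09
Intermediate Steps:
w(u) = ⅛ + u/8 (w(u) = (1 + u)/8 = ⅛ + u/8)
a(t, J) = 12*J (a(t, J) = (J + J)*6 = (2*J)*6 = 12*J)
H = -2/23 (H = 1/(-4 + 12*(⅛ + (⅛)*(-6))) = 1/(-4 + 12*(⅛ - ¾)) = 1/(-4 + 12*(-5/8)) = 1/(-4 - 15/2) = 1/(-23/2) = -2/23 ≈ -0.086957)
H - 1*186 = -2/23 - 1*186 = -2/23 - 186 = -4280/23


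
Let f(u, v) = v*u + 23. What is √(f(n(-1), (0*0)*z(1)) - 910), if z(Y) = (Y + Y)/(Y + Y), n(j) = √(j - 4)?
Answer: I*√887 ≈ 29.783*I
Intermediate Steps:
n(j) = √(-4 + j)
z(Y) = 1 (z(Y) = (2*Y)/((2*Y)) = (2*Y)*(1/(2*Y)) = 1)
f(u, v) = 23 + u*v (f(u, v) = u*v + 23 = 23 + u*v)
√(f(n(-1), (0*0)*z(1)) - 910) = √((23 + √(-4 - 1)*((0*0)*1)) - 910) = √((23 + √(-5)*(0*1)) - 910) = √((23 + (I*√5)*0) - 910) = √((23 + 0) - 910) = √(23 - 910) = √(-887) = I*√887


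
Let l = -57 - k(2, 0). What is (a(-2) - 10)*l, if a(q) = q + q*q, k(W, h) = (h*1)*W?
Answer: 456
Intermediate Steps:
k(W, h) = W*h (k(W, h) = h*W = W*h)
a(q) = q + q²
l = -57 (l = -57 - 2*0 = -57 - 1*0 = -57 + 0 = -57)
(a(-2) - 10)*l = (-2*(1 - 2) - 10)*(-57) = (-2*(-1) - 10)*(-57) = (2 - 10)*(-57) = -8*(-57) = 456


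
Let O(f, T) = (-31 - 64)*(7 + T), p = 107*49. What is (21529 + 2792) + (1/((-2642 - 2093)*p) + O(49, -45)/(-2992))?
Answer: 903215364432159/37139105080 ≈ 24320.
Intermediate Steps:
p = 5243
O(f, T) = -665 - 95*T (O(f, T) = -95*(7 + T) = -665 - 95*T)
(21529 + 2792) + (1/((-2642 - 2093)*p) + O(49, -45)/(-2992)) = (21529 + 2792) + (1/(-2642 - 2093*5243) + (-665 - 95*(-45))/(-2992)) = 24321 + ((1/5243)/(-4735) + (-665 + 4275)*(-1/2992)) = 24321 + (-1/4735*1/5243 + 3610*(-1/2992)) = 24321 + (-1/24825605 - 1805/1496) = 24321 - 44810218521/37139105080 = 903215364432159/37139105080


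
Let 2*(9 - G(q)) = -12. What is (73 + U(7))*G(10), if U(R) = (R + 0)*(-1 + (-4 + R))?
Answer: 1305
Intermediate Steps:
G(q) = 15 (G(q) = 9 - ½*(-12) = 9 + 6 = 15)
U(R) = R*(-5 + R)
(73 + U(7))*G(10) = (73 + 7*(-5 + 7))*15 = (73 + 7*2)*15 = (73 + 14)*15 = 87*15 = 1305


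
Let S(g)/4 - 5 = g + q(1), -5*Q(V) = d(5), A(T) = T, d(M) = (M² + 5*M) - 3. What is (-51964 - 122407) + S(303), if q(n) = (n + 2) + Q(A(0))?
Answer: -865823/5 ≈ -1.7316e+5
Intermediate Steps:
d(M) = -3 + M² + 5*M
Q(V) = -47/5 (Q(V) = -(-3 + 5² + 5*5)/5 = -(-3 + 25 + 25)/5 = -⅕*47 = -47/5)
q(n) = -37/5 + n (q(n) = (n + 2) - 47/5 = (2 + n) - 47/5 = -37/5 + n)
S(g) = -28/5 + 4*g (S(g) = 20 + 4*(g + (-37/5 + 1)) = 20 + 4*(g - 32/5) = 20 + 4*(-32/5 + g) = 20 + (-128/5 + 4*g) = -28/5 + 4*g)
(-51964 - 122407) + S(303) = (-51964 - 122407) + (-28/5 + 4*303) = -174371 + (-28/5 + 1212) = -174371 + 6032/5 = -865823/5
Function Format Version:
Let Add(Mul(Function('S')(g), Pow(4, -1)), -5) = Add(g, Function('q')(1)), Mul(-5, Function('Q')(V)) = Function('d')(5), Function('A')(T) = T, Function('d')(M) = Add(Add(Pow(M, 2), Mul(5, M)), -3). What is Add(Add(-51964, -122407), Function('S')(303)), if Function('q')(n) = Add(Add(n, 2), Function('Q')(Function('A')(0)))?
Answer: Rational(-865823, 5) ≈ -1.7316e+5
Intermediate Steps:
Function('d')(M) = Add(-3, Pow(M, 2), Mul(5, M))
Function('Q')(V) = Rational(-47, 5) (Function('Q')(V) = Mul(Rational(-1, 5), Add(-3, Pow(5, 2), Mul(5, 5))) = Mul(Rational(-1, 5), Add(-3, 25, 25)) = Mul(Rational(-1, 5), 47) = Rational(-47, 5))
Function('q')(n) = Add(Rational(-37, 5), n) (Function('q')(n) = Add(Add(n, 2), Rational(-47, 5)) = Add(Add(2, n), Rational(-47, 5)) = Add(Rational(-37, 5), n))
Function('S')(g) = Add(Rational(-28, 5), Mul(4, g)) (Function('S')(g) = Add(20, Mul(4, Add(g, Add(Rational(-37, 5), 1)))) = Add(20, Mul(4, Add(g, Rational(-32, 5)))) = Add(20, Mul(4, Add(Rational(-32, 5), g))) = Add(20, Add(Rational(-128, 5), Mul(4, g))) = Add(Rational(-28, 5), Mul(4, g)))
Add(Add(-51964, -122407), Function('S')(303)) = Add(Add(-51964, -122407), Add(Rational(-28, 5), Mul(4, 303))) = Add(-174371, Add(Rational(-28, 5), 1212)) = Add(-174371, Rational(6032, 5)) = Rational(-865823, 5)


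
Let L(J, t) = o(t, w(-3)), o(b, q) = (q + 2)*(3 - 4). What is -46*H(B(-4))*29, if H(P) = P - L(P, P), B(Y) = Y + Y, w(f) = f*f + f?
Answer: 0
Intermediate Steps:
w(f) = f + f² (w(f) = f² + f = f + f²)
o(b, q) = -2 - q (o(b, q) = (2 + q)*(-1) = -2 - q)
L(J, t) = -8 (L(J, t) = -2 - (-3)*(1 - 3) = -2 - (-3)*(-2) = -2 - 1*6 = -2 - 6 = -8)
B(Y) = 2*Y
H(P) = 8 + P (H(P) = P - 1*(-8) = P + 8 = 8 + P)
-46*H(B(-4))*29 = -46*(8 + 2*(-4))*29 = -46*(8 - 8)*29 = -46*0*29 = 0*29 = 0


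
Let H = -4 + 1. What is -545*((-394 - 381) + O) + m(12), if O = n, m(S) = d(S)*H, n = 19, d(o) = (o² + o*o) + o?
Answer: 411120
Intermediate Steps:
d(o) = o + 2*o² (d(o) = (o² + o²) + o = 2*o² + o = o + 2*o²)
H = -3
m(S) = -3*S*(1 + 2*S) (m(S) = (S*(1 + 2*S))*(-3) = -3*S*(1 + 2*S))
O = 19
-545*((-394 - 381) + O) + m(12) = -545*((-394 - 381) + 19) - 3*12*(1 + 2*12) = -545*(-775 + 19) - 3*12*(1 + 24) = -545*(-756) - 3*12*25 = 412020 - 900 = 411120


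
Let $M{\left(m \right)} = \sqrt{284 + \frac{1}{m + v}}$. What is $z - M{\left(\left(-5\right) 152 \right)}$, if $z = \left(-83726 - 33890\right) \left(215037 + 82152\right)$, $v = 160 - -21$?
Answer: $-34954181424 - \frac{\sqrt{95207865}}{579} \approx -3.4954 \cdot 10^{10}$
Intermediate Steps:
$v = 181$ ($v = 160 + 21 = 181$)
$z = -34954181424$ ($z = \left(-117616\right) 297189 = -34954181424$)
$M{\left(m \right)} = \sqrt{284 + \frac{1}{181 + m}}$ ($M{\left(m \right)} = \sqrt{284 + \frac{1}{m + 181}} = \sqrt{284 + \frac{1}{181 + m}}$)
$z - M{\left(\left(-5\right) 152 \right)} = -34954181424 - \sqrt{\frac{51405 + 284 \left(\left(-5\right) 152\right)}{181 - 760}} = -34954181424 - \sqrt{\frac{51405 + 284 \left(-760\right)}{181 - 760}} = -34954181424 - \sqrt{\frac{51405 - 215840}{-579}} = -34954181424 - \sqrt{\left(- \frac{1}{579}\right) \left(-164435\right)} = -34954181424 - \sqrt{\frac{164435}{579}} = -34954181424 - \frac{\sqrt{95207865}}{579}$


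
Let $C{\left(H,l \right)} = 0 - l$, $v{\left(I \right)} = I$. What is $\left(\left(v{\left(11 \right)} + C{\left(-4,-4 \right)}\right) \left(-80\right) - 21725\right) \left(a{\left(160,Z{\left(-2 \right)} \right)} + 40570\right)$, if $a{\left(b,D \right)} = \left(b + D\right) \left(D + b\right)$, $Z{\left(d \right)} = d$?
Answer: $-1502366950$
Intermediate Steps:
$a{\left(b,D \right)} = \left(D + b\right)^{2}$ ($a{\left(b,D \right)} = \left(D + b\right) \left(D + b\right) = \left(D + b\right)^{2}$)
$C{\left(H,l \right)} = - l$
$\left(\left(v{\left(11 \right)} + C{\left(-4,-4 \right)}\right) \left(-80\right) - 21725\right) \left(a{\left(160,Z{\left(-2 \right)} \right)} + 40570\right) = \left(\left(11 - -4\right) \left(-80\right) - 21725\right) \left(\left(-2 + 160\right)^{2} + 40570\right) = \left(\left(11 + 4\right) \left(-80\right) - 21725\right) \left(158^{2} + 40570\right) = \left(15 \left(-80\right) - 21725\right) \left(24964 + 40570\right) = \left(-1200 - 21725\right) 65534 = \left(-22925\right) 65534 = -1502366950$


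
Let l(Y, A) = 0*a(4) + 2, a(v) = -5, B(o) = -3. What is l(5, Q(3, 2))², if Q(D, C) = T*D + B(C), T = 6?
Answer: 4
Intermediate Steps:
Q(D, C) = -3 + 6*D (Q(D, C) = 6*D - 3 = -3 + 6*D)
l(Y, A) = 2 (l(Y, A) = 0*(-5) + 2 = 0 + 2 = 2)
l(5, Q(3, 2))² = 2² = 4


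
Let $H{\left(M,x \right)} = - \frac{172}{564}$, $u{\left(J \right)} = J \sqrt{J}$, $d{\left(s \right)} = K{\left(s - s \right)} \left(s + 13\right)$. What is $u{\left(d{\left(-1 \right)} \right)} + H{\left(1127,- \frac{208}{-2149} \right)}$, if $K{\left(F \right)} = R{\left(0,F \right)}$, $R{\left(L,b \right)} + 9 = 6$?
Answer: $- \frac{43}{141} - 216 i \approx -0.30496 - 216.0 i$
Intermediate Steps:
$R{\left(L,b \right)} = -3$ ($R{\left(L,b \right)} = -9 + 6 = -3$)
$K{\left(F \right)} = -3$
$d{\left(s \right)} = -39 - 3 s$ ($d{\left(s \right)} = - 3 \left(s + 13\right) = - 3 \left(13 + s\right) = -39 - 3 s$)
$u{\left(J \right)} = J^{\frac{3}{2}}$
$H{\left(M,x \right)} = - \frac{43}{141}$ ($H{\left(M,x \right)} = \left(-172\right) \frac{1}{564} = - \frac{43}{141}$)
$u{\left(d{\left(-1 \right)} \right)} + H{\left(1127,- \frac{208}{-2149} \right)} = \left(-39 - -3\right)^{\frac{3}{2}} - \frac{43}{141} = \left(-39 + 3\right)^{\frac{3}{2}} - \frac{43}{141} = \left(-36\right)^{\frac{3}{2}} - \frac{43}{141} = - 216 i - \frac{43}{141} = - \frac{43}{141} - 216 i$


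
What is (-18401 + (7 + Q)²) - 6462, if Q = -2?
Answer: -24838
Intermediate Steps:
(-18401 + (7 + Q)²) - 6462 = (-18401 + (7 - 2)²) - 6462 = (-18401 + 5²) - 6462 = (-18401 + 25) - 6462 = -18376 - 6462 = -24838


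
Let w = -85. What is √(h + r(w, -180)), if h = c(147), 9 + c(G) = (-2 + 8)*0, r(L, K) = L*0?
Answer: 3*I ≈ 3.0*I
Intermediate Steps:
r(L, K) = 0
c(G) = -9 (c(G) = -9 + (-2 + 8)*0 = -9 + 6*0 = -9 + 0 = -9)
h = -9
√(h + r(w, -180)) = √(-9 + 0) = √(-9) = 3*I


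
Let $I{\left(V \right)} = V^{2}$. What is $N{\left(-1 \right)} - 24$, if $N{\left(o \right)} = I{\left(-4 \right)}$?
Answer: $-8$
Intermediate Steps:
$N{\left(o \right)} = 16$ ($N{\left(o \right)} = \left(-4\right)^{2} = 16$)
$N{\left(-1 \right)} - 24 = 16 - 24 = -8$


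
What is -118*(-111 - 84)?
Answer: 23010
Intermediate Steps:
-118*(-111 - 84) = -118*(-195) = 23010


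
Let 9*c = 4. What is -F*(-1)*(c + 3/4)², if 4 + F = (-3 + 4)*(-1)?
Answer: -9245/1296 ≈ -7.1335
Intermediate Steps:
c = 4/9 (c = (⅑)*4 = 4/9 ≈ 0.44444)
F = -5 (F = -4 + (-3 + 4)*(-1) = -4 + 1*(-1) = -4 - 1 = -5)
-F*(-1)*(c + 3/4)² = -(-5*(-1))*(4/9 + 3/4)² = -5*(4/9 + 3*(¼))² = -5*(4/9 + ¾)² = -5*(43/36)² = -5*1849/1296 = -1*9245/1296 = -9245/1296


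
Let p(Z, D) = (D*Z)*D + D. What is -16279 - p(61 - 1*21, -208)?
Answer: -1746631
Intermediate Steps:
p(Z, D) = D + Z*D² (p(Z, D) = Z*D² + D = D + Z*D²)
-16279 - p(61 - 1*21, -208) = -16279 - (-208)*(1 - 208*(61 - 1*21)) = -16279 - (-208)*(1 - 208*(61 - 21)) = -16279 - (-208)*(1 - 208*40) = -16279 - (-208)*(1 - 8320) = -16279 - (-208)*(-8319) = -16279 - 1*1730352 = -16279 - 1730352 = -1746631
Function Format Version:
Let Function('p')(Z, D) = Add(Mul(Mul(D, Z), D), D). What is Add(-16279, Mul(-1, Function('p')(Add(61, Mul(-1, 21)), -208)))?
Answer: -1746631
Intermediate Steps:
Function('p')(Z, D) = Add(D, Mul(Z, Pow(D, 2))) (Function('p')(Z, D) = Add(Mul(Z, Pow(D, 2)), D) = Add(D, Mul(Z, Pow(D, 2))))
Add(-16279, Mul(-1, Function('p')(Add(61, Mul(-1, 21)), -208))) = Add(-16279, Mul(-1, Mul(-208, Add(1, Mul(-208, Add(61, Mul(-1, 21))))))) = Add(-16279, Mul(-1, Mul(-208, Add(1, Mul(-208, Add(61, -21)))))) = Add(-16279, Mul(-1, Mul(-208, Add(1, Mul(-208, 40))))) = Add(-16279, Mul(-1, Mul(-208, Add(1, -8320)))) = Add(-16279, Mul(-1, Mul(-208, -8319))) = Add(-16279, Mul(-1, 1730352)) = Add(-16279, -1730352) = -1746631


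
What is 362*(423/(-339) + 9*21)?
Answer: 7680192/113 ≈ 67966.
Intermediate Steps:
362*(423/(-339) + 9*21) = 362*(423*(-1/339) + 189) = 362*(-141/113 + 189) = 362*(21216/113) = 7680192/113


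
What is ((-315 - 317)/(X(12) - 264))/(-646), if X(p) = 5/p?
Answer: -3792/1021649 ≈ -0.0037116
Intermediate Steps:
((-315 - 317)/(X(12) - 264))/(-646) = ((-315 - 317)/(5/12 - 264))/(-646) = -632/(5*(1/12) - 264)*(-1/646) = -632/(5/12 - 264)*(-1/646) = -632/(-3163/12)*(-1/646) = -632*(-12/3163)*(-1/646) = (7584/3163)*(-1/646) = -3792/1021649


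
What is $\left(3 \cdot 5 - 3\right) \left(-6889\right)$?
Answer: $-82668$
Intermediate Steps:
$\left(3 \cdot 5 - 3\right) \left(-6889\right) = \left(15 - 3\right) \left(-6889\right) = 12 \left(-6889\right) = -82668$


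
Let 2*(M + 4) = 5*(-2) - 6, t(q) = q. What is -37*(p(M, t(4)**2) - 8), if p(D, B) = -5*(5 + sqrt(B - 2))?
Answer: 1221 + 185*sqrt(14) ≈ 1913.2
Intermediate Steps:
M = -12 (M = -4 + (5*(-2) - 6)/2 = -4 + (-10 - 6)/2 = -4 + (1/2)*(-16) = -4 - 8 = -12)
p(D, B) = -25 - 5*sqrt(-2 + B) (p(D, B) = -5*(5 + sqrt(-2 + B)) = -25 - 5*sqrt(-2 + B))
-37*(p(M, t(4)**2) - 8) = -37*((-25 - 5*sqrt(-2 + 4**2)) - 8) = -37*((-25 - 5*sqrt(-2 + 16)) - 8) = -37*((-25 - 5*sqrt(14)) - 8) = -37*(-33 - 5*sqrt(14)) = 1221 + 185*sqrt(14)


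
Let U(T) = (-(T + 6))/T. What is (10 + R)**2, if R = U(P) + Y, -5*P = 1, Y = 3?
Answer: 1764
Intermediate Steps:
P = -1/5 (P = -1/5*1 = -1/5 ≈ -0.20000)
U(T) = (-6 - T)/T (U(T) = (-(6 + T))/T = (-6 - T)/T)
R = 32 (R = (-6 - 1*(-1/5))/(-1/5) + 3 = -5*(-6 + 1/5) + 3 = -5*(-29/5) + 3 = 29 + 3 = 32)
(10 + R)**2 = (10 + 32)**2 = 42**2 = 1764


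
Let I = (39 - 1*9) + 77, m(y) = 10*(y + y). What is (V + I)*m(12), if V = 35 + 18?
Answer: 38400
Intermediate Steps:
V = 53
m(y) = 20*y (m(y) = 10*(2*y) = 20*y)
I = 107 (I = (39 - 9) + 77 = 30 + 77 = 107)
(V + I)*m(12) = (53 + 107)*(20*12) = 160*240 = 38400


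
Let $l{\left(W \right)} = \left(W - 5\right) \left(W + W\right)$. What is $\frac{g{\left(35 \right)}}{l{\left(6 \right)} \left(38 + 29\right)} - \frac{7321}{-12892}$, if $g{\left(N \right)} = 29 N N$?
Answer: $\frac{28992149}{647823} \approx 44.753$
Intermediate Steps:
$l{\left(W \right)} = 2 W \left(-5 + W\right)$ ($l{\left(W \right)} = \left(-5 + W\right) 2 W = 2 W \left(-5 + W\right)$)
$g{\left(N \right)} = 29 N^{2}$
$\frac{g{\left(35 \right)}}{l{\left(6 \right)} \left(38 + 29\right)} - \frac{7321}{-12892} = \frac{29 \cdot 35^{2}}{2 \cdot 6 \left(-5 + 6\right) \left(38 + 29\right)} - \frac{7321}{-12892} = \frac{29 \cdot 1225}{2 \cdot 6 \cdot 1 \cdot 67} - - \frac{7321}{12892} = \frac{35525}{12 \cdot 67} + \frac{7321}{12892} = \frac{35525}{804} + \frac{7321}{12892} = \frac{28992149}{647823}$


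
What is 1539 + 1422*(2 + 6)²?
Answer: 92547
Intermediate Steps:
1539 + 1422*(2 + 6)² = 1539 + 1422*8² = 1539 + 1422*64 = 1539 + 91008 = 92547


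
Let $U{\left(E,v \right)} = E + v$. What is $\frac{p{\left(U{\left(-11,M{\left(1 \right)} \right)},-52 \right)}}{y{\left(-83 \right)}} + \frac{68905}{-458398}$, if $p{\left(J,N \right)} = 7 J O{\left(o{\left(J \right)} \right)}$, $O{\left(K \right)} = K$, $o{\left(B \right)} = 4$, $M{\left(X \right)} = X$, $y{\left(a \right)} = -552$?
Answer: $\frac{11289485}{31629462} \approx 0.35693$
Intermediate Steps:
$p{\left(J,N \right)} = 28 J$ ($p{\left(J,N \right)} = 7 J 4 = 28 J$)
$\frac{p{\left(U{\left(-11,M{\left(1 \right)} \right)},-52 \right)}}{y{\left(-83 \right)}} + \frac{68905}{-458398} = \frac{28 \left(-11 + 1\right)}{-552} + \frac{68905}{-458398} = 28 \left(-10\right) \left(- \frac{1}{552}\right) + 68905 \left(- \frac{1}{458398}\right) = \left(-280\right) \left(- \frac{1}{552}\right) - \frac{68905}{458398} = \frac{35}{69} - \frac{68905}{458398} = \frac{11289485}{31629462}$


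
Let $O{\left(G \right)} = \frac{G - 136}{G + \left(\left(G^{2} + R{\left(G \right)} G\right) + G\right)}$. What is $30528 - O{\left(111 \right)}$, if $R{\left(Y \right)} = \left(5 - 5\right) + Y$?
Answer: $\frac{759048217}{24864} \approx 30528.0$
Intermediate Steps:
$R{\left(Y \right)} = Y$ ($R{\left(Y \right)} = 0 + Y = Y$)
$O{\left(G \right)} = \frac{-136 + G}{2 G + 2 G^{2}}$ ($O{\left(G \right)} = \frac{G - 136}{G + \left(\left(G^{2} + G G\right) + G\right)} = \frac{-136 + G}{G + \left(\left(G^{2} + G^{2}\right) + G\right)} = \frac{-136 + G}{G + \left(2 G^{2} + G\right)} = \frac{-136 + G}{G + \left(G + 2 G^{2}\right)} = \frac{-136 + G}{2 G + 2 G^{2}}$)
$30528 - O{\left(111 \right)} = 30528 - \frac{-136 + 111}{2 \cdot 111 \left(1 + 111\right)} = 30528 - \frac{1}{2} \cdot \frac{1}{111} \cdot \frac{1}{112} \left(-25\right) = 30528 - - \frac{25}{24864} = 30528 + \frac{25}{24864} = \frac{759048217}{24864}$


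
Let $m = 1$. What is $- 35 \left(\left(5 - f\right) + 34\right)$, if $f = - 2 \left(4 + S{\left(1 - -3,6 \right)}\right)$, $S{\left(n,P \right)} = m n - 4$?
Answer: $-1645$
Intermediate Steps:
$S{\left(n,P \right)} = -4 + n$ ($S{\left(n,P \right)} = 1 n - 4 = n - 4 = -4 + n$)
$f = -8$ ($f = - 2 \left(4 + \left(-4 + \left(1 - -3\right)\right)\right) = - 2 \left(4 + \left(-4 + \left(1 + 3\right)\right)\right) = - 2 \left(4 + \left(-4 + 4\right)\right) = - 2 \left(4 + 0\right) = \left(-2\right) 4 = -8$)
$- 35 \left(\left(5 - f\right) + 34\right) = - 35 \left(\left(5 - -8\right) + 34\right) = - 35 \left(\left(5 + 8\right) + 34\right) = - 35 \left(13 + 34\right) = \left(-35\right) 47 = -1645$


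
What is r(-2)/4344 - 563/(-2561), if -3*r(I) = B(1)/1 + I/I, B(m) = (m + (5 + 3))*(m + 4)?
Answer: 3609605/16687476 ≈ 0.21631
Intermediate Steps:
B(m) = (4 + m)*(8 + m) (B(m) = (m + 8)*(4 + m) = (8 + m)*(4 + m) = (4 + m)*(8 + m))
r(I) = -46/3 (r(I) = -((32 + 1² + 12*1)/1 + I/I)/3 = -((32 + 1 + 12)*1 + 1)/3 = -(45*1 + 1)/3 = -(45 + 1)/3 = -⅓*46 = -46/3)
r(-2)/4344 - 563/(-2561) = -46/3/4344 - 563/(-2561) = -46/3*1/4344 - 563*(-1/2561) = -23/6516 + 563/2561 = 3609605/16687476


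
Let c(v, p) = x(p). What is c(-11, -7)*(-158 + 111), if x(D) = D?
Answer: 329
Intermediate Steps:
c(v, p) = p
c(-11, -7)*(-158 + 111) = -7*(-158 + 111) = -7*(-47) = 329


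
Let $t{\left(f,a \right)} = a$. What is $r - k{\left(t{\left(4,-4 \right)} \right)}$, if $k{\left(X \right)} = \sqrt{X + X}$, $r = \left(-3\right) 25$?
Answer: $-75 - 2 i \sqrt{2} \approx -75.0 - 2.8284 i$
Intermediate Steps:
$r = -75$
$k{\left(X \right)} = \sqrt{2} \sqrt{X}$ ($k{\left(X \right)} = \sqrt{2 X} = \sqrt{2} \sqrt{X}$)
$r - k{\left(t{\left(4,-4 \right)} \right)} = -75 - \sqrt{2} \sqrt{-4} = -75 - \sqrt{2} \cdot 2 i = -75 - 2 i \sqrt{2}$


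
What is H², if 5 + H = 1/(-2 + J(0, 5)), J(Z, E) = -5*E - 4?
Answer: 24336/961 ≈ 25.324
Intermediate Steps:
J(Z, E) = -4 - 5*E
H = -156/31 (H = -5 + 1/(-2 + (-4 - 5*5)) = -5 + 1/(-2 + (-4 - 25)) = -5 + 1/(-2 - 29) = -5 + 1/(-31) = -5 - 1/31 = -156/31 ≈ -5.0323)
H² = (-156/31)² = 24336/961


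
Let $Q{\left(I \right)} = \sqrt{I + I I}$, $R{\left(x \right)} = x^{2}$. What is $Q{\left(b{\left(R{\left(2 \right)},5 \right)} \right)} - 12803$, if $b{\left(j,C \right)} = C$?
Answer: $-12803 + \sqrt{30} \approx -12798.0$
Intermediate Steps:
$Q{\left(I \right)} = \sqrt{I + I^{2}}$
$Q{\left(b{\left(R{\left(2 \right)},5 \right)} \right)} - 12803 = \sqrt{5 \left(1 + 5\right)} - 12803 = \sqrt{5 \cdot 6} - 12803 = \sqrt{30} - 12803 = -12803 + \sqrt{30}$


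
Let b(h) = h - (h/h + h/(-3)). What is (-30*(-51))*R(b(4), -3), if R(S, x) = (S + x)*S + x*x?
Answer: 22610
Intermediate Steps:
b(h) = -1 + 4*h/3 (b(h) = h - (1 + h*(-⅓)) = h - (1 - h/3) = h + (-1 + h/3) = -1 + 4*h/3)
R(S, x) = x² + S*(S + x) (R(S, x) = S*(S + x) + x² = x² + S*(S + x))
(-30*(-51))*R(b(4), -3) = (-30*(-51))*((-1 + (4/3)*4)² + (-3)² + (-1 + (4/3)*4)*(-3)) = 1530*((-1 + 16/3)² + 9 + (-1 + 16/3)*(-3)) = 1530*((13/3)² + 9 + (13/3)*(-3)) = 1530*(169/9 + 9 - 13) = 1530*(133/9) = 22610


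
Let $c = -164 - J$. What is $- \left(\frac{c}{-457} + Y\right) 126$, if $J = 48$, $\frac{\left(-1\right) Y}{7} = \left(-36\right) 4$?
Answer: $- \frac{58069368}{457} \approx -1.2707 \cdot 10^{5}$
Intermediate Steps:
$Y = 1008$ ($Y = - 7 \left(\left(-36\right) 4\right) = \left(-7\right) \left(-144\right) = 1008$)
$c = -212$ ($c = -164 - 48 = -212$)
$- \left(\frac{c}{-457} + Y\right) 126 = - \left(- \frac{212}{-457} + 1008\right) 126 = - \left(\left(-212\right) \left(- \frac{1}{457}\right) + 1008\right) 126 = - \left(\frac{212}{457} + 1008\right) 126 = - \frac{460868 \cdot 126}{457} = \left(-1\right) \frac{58069368}{457} = - \frac{58069368}{457}$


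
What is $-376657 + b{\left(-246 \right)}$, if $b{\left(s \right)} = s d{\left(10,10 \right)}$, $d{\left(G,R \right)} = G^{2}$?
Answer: $-401257$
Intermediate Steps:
$b{\left(s \right)} = 100 s$ ($b{\left(s \right)} = s 10^{2} = s 100 = 100 s$)
$-376657 + b{\left(-246 \right)} = -376657 + 100 \left(-246\right) = -376657 - 24600 = -401257$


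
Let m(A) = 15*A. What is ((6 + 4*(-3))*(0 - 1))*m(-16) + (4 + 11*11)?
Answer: -1315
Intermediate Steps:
((6 + 4*(-3))*(0 - 1))*m(-16) + (4 + 11*11) = ((6 + 4*(-3))*(0 - 1))*(15*(-16)) + (4 + 11*11) = ((6 - 12)*(-1))*(-240) + (4 + 121) = -6*(-1)*(-240) + 125 = 6*(-240) + 125 = -1440 + 125 = -1315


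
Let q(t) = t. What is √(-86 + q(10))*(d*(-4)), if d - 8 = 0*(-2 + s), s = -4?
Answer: -64*I*√19 ≈ -278.97*I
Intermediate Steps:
d = 8 (d = 8 + 0*(-2 - 4) = 8 + 0*(-6) = 8 + 0 = 8)
√(-86 + q(10))*(d*(-4)) = √(-86 + 10)*(8*(-4)) = √(-76)*(-32) = (2*I*√19)*(-32) = -64*I*√19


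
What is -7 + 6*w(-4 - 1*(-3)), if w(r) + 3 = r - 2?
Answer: -43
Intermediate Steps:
w(r) = -5 + r (w(r) = -3 + (r - 2) = -3 + (-2 + r) = -5 + r)
-7 + 6*w(-4 - 1*(-3)) = -7 + 6*(-5 + (-4 - 1*(-3))) = -7 + 6*(-5 + (-4 + 3)) = -7 + 6*(-5 - 1) = -7 + 6*(-6) = -7 - 36 = -43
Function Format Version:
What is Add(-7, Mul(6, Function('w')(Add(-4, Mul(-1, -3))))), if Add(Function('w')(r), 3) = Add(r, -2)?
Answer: -43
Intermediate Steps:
Function('w')(r) = Add(-5, r) (Function('w')(r) = Add(-3, Add(r, -2)) = Add(-3, Add(-2, r)) = Add(-5, r))
Add(-7, Mul(6, Function('w')(Add(-4, Mul(-1, -3))))) = Add(-7, Mul(6, Add(-5, Add(-4, Mul(-1, -3))))) = Add(-7, Mul(6, Add(-5, Add(-4, 3)))) = Add(-7, Mul(6, Add(-5, -1))) = Add(-7, Mul(6, -6)) = Add(-7, -36) = -43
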